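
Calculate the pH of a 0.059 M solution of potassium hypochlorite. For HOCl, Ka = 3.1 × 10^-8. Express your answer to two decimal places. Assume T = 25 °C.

OCl- is the conjugate base of the weak acid HOCl.
Kb = Kw/Ka = 1.0×10^-14 / 3.1 × 10^-8 = 3.23 × 10^-7
From the ICE table, Kb = [OH-]²/(0.059 − [OH-]) = 3.23 × 10^-7.
Since Kb ≪ C₀, [OH-] ≈ √(Kb·C₀) = 1.38 × 10^-4 M.
pOH = 3.86, so pH = 14.00 − pOH = 10.14

pH = 10.14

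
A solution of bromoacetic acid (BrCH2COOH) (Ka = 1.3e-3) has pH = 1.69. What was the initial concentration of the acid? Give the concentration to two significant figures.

[H+] = 10^(-1.69) = 2.04 × 10^-2 M = x
Ka = x²/(C₀ − x) ⇒ C₀ = x + x²/Ka
C₀ = 2.04 × 10^-2 + (2.04 × 10^-2)²/(1.3 × 10^-3) = 3.41 × 10^-1 M

C₀ = 3.4 × 10^-1 M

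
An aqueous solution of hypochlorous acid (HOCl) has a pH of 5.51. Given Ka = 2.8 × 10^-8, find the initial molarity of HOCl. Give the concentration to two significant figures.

C₀ = 3.4 × 10^-4 M

[H+] = 10^(-5.51) = 3.09 × 10^-6 M = x
Ka = x²/(C₀ − x) ⇒ C₀ = x + x²/Ka
C₀ = 3.09 × 10^-6 + (3.09 × 10^-6)²/(2.8 × 10^-8) = 3.44 × 10^-4 M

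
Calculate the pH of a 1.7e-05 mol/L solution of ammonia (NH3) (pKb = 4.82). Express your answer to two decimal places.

NH3 + H2O ⇌ NH4+ + OH-
Kb = 10^(−4.82) = 1.51 × 10^-5
Kb = x²/(1.7e-05 − x) = 1.51 × 10^-5
The 5% rule fails; solving x² + Kb·x − Kb·C₀ = 0 exactly:
x = (−Kb + √(Kb² + 4·Kb·C₀))/2 = 1.02 × 10^-5 M
pOH = −log(1.02 × 10^-5) = 4.99; pH = 14.00 − 4.99 = 9.01

pH = 9.01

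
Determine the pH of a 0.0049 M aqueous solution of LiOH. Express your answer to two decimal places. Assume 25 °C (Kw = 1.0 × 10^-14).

LiOH is a strong base; [OH-] = 0.0049 M.
pOH = -log(0.0049) = 2.31
pH = 14.00 - 2.31 = 11.69

pH = 11.69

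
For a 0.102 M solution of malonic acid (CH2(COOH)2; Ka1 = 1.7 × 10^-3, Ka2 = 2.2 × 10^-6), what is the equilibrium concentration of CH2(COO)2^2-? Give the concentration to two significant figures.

First ionization gives [H+] ≈ [CH2(COOH)COO-] = 1.23 × 10^-2 M.
Second step: Ka2 = [H+][CH2(COO)2^2-]/[CH2(COOH)COO-] ≈ [CH2(COO)2^2-] (since [H+] ≈ [CH2(COOH)COO-]).
So [CH2(COO)2^2-] ≈ Ka2.

2.2 × 10^-6 M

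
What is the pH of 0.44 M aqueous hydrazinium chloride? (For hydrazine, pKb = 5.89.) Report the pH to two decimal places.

N2H5+ is the conjugate acid of the weak base N2H4.
Kb = 10^(−5.89) = 1.29 × 10^-6
Ka = Kw/Kb = 1.0×10^-14 / 1.29 × 10^-6 = 7.75 × 10^-9
From the ICE table, Ka = [H+]²/(0.44 − [H+]) = 7.75 × 10^-9.
Assume [H+] ≪ 0.44: [H+] ≈ √(7.75 × 10^-9 × 0.44) = 5.84 × 10^-5 M
pH = −log[H+] = −log(5.84 × 10^-5) = 4.23

pH = 4.23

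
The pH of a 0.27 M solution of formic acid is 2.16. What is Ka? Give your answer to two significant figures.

[H+] = 10^(-2.16) = 6.92 × 10^-3 M
At equilibrium [HA] = 0.27 − 6.92 × 10^-3 = 2.63 × 10^-1 M
Ka = [H+][A-]/[HA] = (6.92 × 10^-3)² / 2.63 × 10^-1 = 1.8 × 10^-4

Ka = 1.8 × 10^-4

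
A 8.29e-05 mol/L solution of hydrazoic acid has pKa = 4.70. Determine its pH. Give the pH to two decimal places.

pH = 4.50

HN3 ⇌ N3- + H+
Ka = 10^(−4.70) = 2.00 × 10^-5
From the ICE table, Ka = [H+]²/(8.29e-05 − [H+]) = 2.00 × 10^-5.
Here C₀/Ka ≈ 4.14, so the small-[H+] approximation fails. Use the quadratic:
[H+] = [−2e-05 + √(2e-05² + 6.63e-09)]/2 = 3.19 × 10^-5 M
pH = −log(3.19 × 10^-5) = 4.50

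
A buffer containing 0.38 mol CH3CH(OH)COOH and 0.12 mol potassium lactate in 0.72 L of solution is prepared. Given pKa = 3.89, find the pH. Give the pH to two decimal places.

Henderson–Hasselbalch: pH = pKa + log([CH3CH(OH)COO-]/[CH3CH(OH)COOH]) = 3.89 + log(0.12/0.38)
pH = 3.89 + (-0.501) = 3.39

pH = 3.39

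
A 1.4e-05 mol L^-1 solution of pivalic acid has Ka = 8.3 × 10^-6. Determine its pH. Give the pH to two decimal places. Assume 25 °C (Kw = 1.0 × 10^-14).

pH = 5.13

(CH3)3CCOOH ⇌ (CH3)3CCOO- + H+
From the ICE table, Ka = x²/(1.4e-05 − x) = 8.3 × 10^-6.
Here C₀/Ka ≈ 1.69, so the small-x approximation fails. Use the quadratic:
x = [−8.3e-06 + √(8.3e-06² + 4.65e-10)]/2 = 7.40 × 10^-6 M
pH = −log(7.40 × 10^-6) = 5.13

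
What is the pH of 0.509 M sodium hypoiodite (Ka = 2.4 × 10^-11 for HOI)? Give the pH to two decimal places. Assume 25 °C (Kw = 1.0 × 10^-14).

OI- is the conjugate base of the weak acid HOI.
Kb = Kw/Ka = 1.0×10^-14 / 2.4 × 10^-11 = 4.17 × 10^-4
Kb = [OH-]²/(0.509 − [OH-]) = 4.17 × 10^-4
Neglecting [OH-] in the denominator: [OH-] = √(4.17 × 10^-4 × 0.509) = 1.46 × 10^-2 M
pOH = 1.84, so pH = 14.00 − pOH = 12.16

pH = 12.16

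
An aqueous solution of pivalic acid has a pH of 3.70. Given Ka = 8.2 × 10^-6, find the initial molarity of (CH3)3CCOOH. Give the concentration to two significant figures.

C₀ = 5.1 × 10^-3 M

[H+] = 10^(-3.70) = 2.00 × 10^-4 M = x
Ka = x²/(C₀ − x) ⇒ C₀ = x + x²/Ka
C₀ = 2.00 × 10^-4 + (2.00 × 10^-4)²/(8.2 × 10^-6) = 5.08 × 10^-3 M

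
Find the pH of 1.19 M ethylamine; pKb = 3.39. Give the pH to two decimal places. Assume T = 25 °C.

C2H5NH2 + H2O ⇌ C2H5NH3+ + OH-
Kb = 10^(−3.39) = 4.07 × 10^-4
Kb = [OH-]²/(1.19 − [OH-]) = 4.07 × 10^-4
Neglecting [OH-] in the denominator: [OH-] = √(4.07 × 10^-4 × 1.19) = 2.20 × 10^-2 M
pOH = 1.66, so pH = 14.00 − pOH = 12.34

pH = 12.34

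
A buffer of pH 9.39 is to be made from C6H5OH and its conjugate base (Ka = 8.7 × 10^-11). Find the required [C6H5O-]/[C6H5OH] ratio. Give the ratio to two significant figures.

ratio = 0.21

pKa = -log(8.7 × 10^-11) = 10.060
pH = pKa + log(r) ⇒ log(r) = 9.39 − 10.060 = -0.670
r = [C6H5O-]/[C6H5OH] = 10^(-0.670) = 0.214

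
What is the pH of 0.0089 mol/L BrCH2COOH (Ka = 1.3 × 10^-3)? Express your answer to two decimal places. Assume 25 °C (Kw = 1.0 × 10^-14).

pH = 2.55

BrCH2COOH ⇌ BrCH2COO- + H+
From the ICE table, Ka = x²/(0.0089 − x) = 1.3 × 10^-3.
The 5% rule fails; solving x² + Ka·x − Ka·C₀ = 0 exactly:
x = (−Ka + √(Ka² + 4·Ka·C₀))/2 = 2.81 × 10^-3 M
pH = −log[H+] = −log(2.81 × 10^-3) = 2.55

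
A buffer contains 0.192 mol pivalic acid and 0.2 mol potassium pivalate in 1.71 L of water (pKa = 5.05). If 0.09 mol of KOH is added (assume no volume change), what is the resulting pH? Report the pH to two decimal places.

After neutralization: n((CH3)3CCOOH) = 0.102 mol, n((CH3)3CCOO-) = 0.29 mol.
pH = pKa + log([A⁻]/[HA]) = 5.05 + log(0.29/0.102) = 5.05 +0.454

pH = 5.50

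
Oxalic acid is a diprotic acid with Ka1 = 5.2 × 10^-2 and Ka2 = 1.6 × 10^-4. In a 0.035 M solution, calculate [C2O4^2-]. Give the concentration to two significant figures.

1.6 × 10^-4 M

First ionization gives [H+] ≈ [HC2O4-] = 2.40 × 10^-2 M.
Second step: Ka2 = [H+][C2O4^2-]/[HC2O4-] ≈ [C2O4^2-] (since [H+] ≈ [HC2O4-]).
So [C2O4^2-] ≈ Ka2.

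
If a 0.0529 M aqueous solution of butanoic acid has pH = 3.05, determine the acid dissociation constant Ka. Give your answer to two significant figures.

Ka = 1.5 × 10^-5

[H+] = 10^(-3.05) = 8.91 × 10^-4 M
At equilibrium [HA] = 0.0529 − 8.91 × 10^-4 = 5.20 × 10^-2 M
Ka = [H+][A-]/[HA] = (8.91 × 10^-4)² / 5.20 × 10^-2 = 1.5 × 10^-5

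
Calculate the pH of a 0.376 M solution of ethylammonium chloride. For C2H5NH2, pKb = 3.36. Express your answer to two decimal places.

pH = 5.53

C2H5NH3+ is the conjugate acid of the weak base C2H5NH2.
Kb = 10^(−3.36) = 4.37 × 10^-4
Ka = Kw/Kb = 1.0×10^-14 / 4.37 × 10^-4 = 2.29 × 10^-11
Ka = [H+]²/(0.376 − [H+]) = 2.29 × 10^-11
Assume [H+] ≪ 0.376: [H+] ≈ √(2.29 × 10^-11 × 0.376) = 2.93 × 10^-6 M
pH = −log(2.93 × 10^-6) = 5.53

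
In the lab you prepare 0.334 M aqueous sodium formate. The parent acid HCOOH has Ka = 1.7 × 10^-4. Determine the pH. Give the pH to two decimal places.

HCOO- is the conjugate base of the weak acid HCOOH.
Kb = Kw/Ka = 1.0×10^-14 / 1.7 × 10^-4 = 5.88 × 10^-11
From the ICE table, Kb = [OH-]²/(0.334 − [OH-]) = 5.88 × 10^-11.
Assume [OH-] ≪ 0.334: [OH-] ≈ √(5.88 × 10^-11 × 0.334) = 4.43 × 10^-6 M
([OH-]/C₀ = 0.0013% < 5%, so the approximation holds.)
pOH = 5.35, so pH = 14.00 − pOH = 8.65

pH = 8.65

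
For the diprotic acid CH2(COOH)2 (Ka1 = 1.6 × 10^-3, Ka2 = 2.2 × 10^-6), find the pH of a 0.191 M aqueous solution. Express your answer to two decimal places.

Since Ka1 ≫ Ka2, the first ionization dominates [H+].
Ka1 = x²/(0.191 − x) = 1.6 × 10^-3
Solving the quadratic: x = (−Ka1 + √(Ka1² + 4·Ka1·C₀))/2 = 1.67 × 10^-2 M
pH = −log(1.67 × 10^-2) = 1.78

pH = 1.78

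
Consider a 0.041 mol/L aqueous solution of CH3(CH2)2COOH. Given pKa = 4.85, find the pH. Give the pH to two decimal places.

CH3(CH2)2COOH ⇌ CH3(CH2)2COO- + H+
Ka = 10^(−4.85) = 1.41 × 10^-5
Ka = [H+]²/(0.041 − [H+]) = 1.41 × 10^-5
Since Ka ≪ C₀, [H+] ≈ √(Ka·C₀) = 7.60 × 10^-4 M.
pH = −log[H+] = −log(7.60 × 10^-4) = 3.12

pH = 3.12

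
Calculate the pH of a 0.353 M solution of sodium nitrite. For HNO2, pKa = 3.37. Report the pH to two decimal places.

NO2- is the conjugate base of the weak acid HNO2.
Ka = 10^(−3.37) = 4.27 × 10^-4
Kb = Kw/Ka = 1.0×10^-14 / 4.27 × 10^-4 = 2.34 × 10^-11
Kb = [OH-]²/(0.353 − [OH-]) = 2.34 × 10^-11
Since Kb ≪ C₀, [OH-] ≈ √(Kb·C₀) = 2.87 × 10^-6 M.
pOH = −log(2.87 × 10^-6) = 5.54; pH = 14.00 − 5.54 = 8.46

pH = 8.46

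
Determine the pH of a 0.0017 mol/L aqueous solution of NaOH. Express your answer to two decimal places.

NaOH is a strong base; [OH-] = 0.0017 M.
pOH = -log(0.0017) = 2.77
pH = 14.00 - 2.77 = 11.23

pH = 11.23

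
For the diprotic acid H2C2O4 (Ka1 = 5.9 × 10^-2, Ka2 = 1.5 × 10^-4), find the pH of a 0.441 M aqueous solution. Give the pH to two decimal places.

Ka1 ≫ Ka2, so treat the first dissociation as the only significant source of H+.
Ka1 = x²/(0.441 − x) = 5.9 × 10^-2
Solving the quadratic: x = (−Ka1 + √(Ka1² + 4·Ka1·C₀))/2 = 1.34 × 10^-1 M
pH = −log(1.34 × 10^-1) = 0.87

pH = 0.87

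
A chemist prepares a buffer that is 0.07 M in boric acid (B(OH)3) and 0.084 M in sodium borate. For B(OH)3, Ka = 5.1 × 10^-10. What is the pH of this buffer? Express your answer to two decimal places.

pH = 9.37

pKa = −log(5.1 × 10^-10) = 9.292
Henderson–Hasselbalch: pH = pKa + log([B(OH)4-]/[B(OH)3]) = 9.292 + log(0.084/0.07)
pH = 9.292 + (+0.079) = 9.37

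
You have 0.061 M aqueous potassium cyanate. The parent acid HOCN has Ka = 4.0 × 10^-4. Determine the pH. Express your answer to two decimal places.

pH = 8.09

OCN- is the conjugate base of the weak acid HOCN.
Kb = Kw/Ka = 1.0×10^-14 / 4.0 × 10^-4 = 2.50 × 10^-11
From the ICE table, Kb = [OH-]²/(0.061 − [OH-]) = 2.50 × 10^-11.
Since Kb ≪ C₀, [OH-] ≈ √(Kb·C₀) = 1.23 × 10^-6 M.
([OH-]/C₀ = 0.002% < 5%, so the approximation holds.)
pOH = 5.91, so pH = 14.00 − pOH = 8.09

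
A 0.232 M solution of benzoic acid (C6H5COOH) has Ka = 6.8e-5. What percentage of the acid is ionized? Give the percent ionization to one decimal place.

1.7%

C6H5COOH ⇌ C6H5COO- + H+; let x = [H+] at equilibrium.
x ≈ √(Ka·C₀) = √(6.8 × 10^-5 × 0.232) = 3.97 × 10^-3 M
Fraction ionized = 3.97 × 10^-3 / 0.232 = 0.0171 → 1.7%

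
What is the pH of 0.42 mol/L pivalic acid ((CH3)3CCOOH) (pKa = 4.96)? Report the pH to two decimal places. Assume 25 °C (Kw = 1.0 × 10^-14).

pH = 2.67

(CH3)3CCOOH ⇌ (CH3)3CCOO- + H+
Ka = 10^(−4.96) = 1.10 × 10^-5
From the ICE table, Ka = [H+]²/(0.42 − [H+]) = 1.10 × 10^-5.
Since Ka ≪ C₀, [H+] ≈ √(Ka·C₀) = 2.15 × 10^-3 M.
pH = −log[H+] = −log(2.15 × 10^-3) = 2.67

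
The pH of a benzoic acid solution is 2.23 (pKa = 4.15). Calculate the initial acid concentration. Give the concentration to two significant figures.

C₀ = 5.0 × 10^-1 M

[H+] = 10^(-2.23) = 5.89 × 10^-3 M = x
Ka = 10^(−4.15) = 7.08 × 10^-5
Ka = x²/(C₀ − x) ⇒ C₀ = x + x²/Ka
C₀ = 5.89 × 10^-3 + (5.89 × 10^-3)²/(7.08 × 10^-5) = 4.96 × 10^-1 M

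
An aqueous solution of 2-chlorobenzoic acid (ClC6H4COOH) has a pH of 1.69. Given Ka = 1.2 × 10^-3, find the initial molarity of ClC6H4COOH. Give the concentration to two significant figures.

[H+] = 10^(-1.69) = 2.04 × 10^-2 M = x
Ka = x²/(C₀ − x) ⇒ C₀ = x + x²/Ka
C₀ = 2.04 × 10^-2 + (2.04 × 10^-2)²/(1.2 × 10^-3) = 3.67 × 10^-1 M

C₀ = 3.7 × 10^-1 M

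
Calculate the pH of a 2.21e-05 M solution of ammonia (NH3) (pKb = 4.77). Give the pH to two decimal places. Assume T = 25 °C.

pH = 9.10

NH3 + H2O ⇌ NH4+ + OH-
Kb = 10^(−4.77) = 1.70 × 10^-5
Kb = [OH-]²/(2.21e-05 − [OH-]) = 1.70 × 10^-5
The 5% rule fails; solving [OH-]² + Kb·[OH-] − Kb·C₀ = 0 exactly:
[OH-] = [−1.7e-05 + √(1.7e-05² + 1.5e-09)]/2 = 1.27 × 10^-5 M
pOH = −log(1.27 × 10^-5) = 4.90; pH = 14.00 − 4.90 = 9.10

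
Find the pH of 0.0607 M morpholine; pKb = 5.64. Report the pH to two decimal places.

pH = 10.57

C4H8ONH + H2O ⇌ C4H8ONH2+ + OH-
Kb = 10^(−5.64) = 2.29 × 10^-6
From the ICE table, Kb = x²/(0.0607 − x) = 2.29 × 10^-6.
Neglecting x in the denominator: x = √(2.29 × 10^-6 × 0.0607) = 3.73 × 10^-4 M
Check: 0.61% ionized — well under 5%, approximation valid.
pOH = −log(3.73 × 10^-4) = 3.43; pH = 14.00 − 3.43 = 10.57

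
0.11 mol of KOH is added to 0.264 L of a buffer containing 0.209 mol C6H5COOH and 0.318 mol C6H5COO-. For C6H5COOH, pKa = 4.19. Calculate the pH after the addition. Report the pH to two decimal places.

pH = 4.83

OH- converts C6H5COOH to C6H5COO-: C6H5COOH → 0.099 mol, C6H5COO- → 0.428 mol.
Henderson–Hasselbalch with mole ratio 0.428/0.099: pH = 4.19 + (+0.636)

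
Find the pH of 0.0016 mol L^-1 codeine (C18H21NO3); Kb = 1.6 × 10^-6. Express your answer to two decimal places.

pH = 9.70

C18H21NO3 + H2O ⇌ C18H22NO3+ + OH-
From the ICE table, Kb = [OH-]²/(0.0016 − [OH-]) = 1.6 × 10^-6.
Assume [OH-] ≪ 0.0016: [OH-] ≈ √(1.6 × 10^-6 × 0.0016) = 5.06 × 10^-5 M
Check: 3.2% ionized — well under 5%, approximation valid.
pOH = 4.30, so pH = 14.00 − pOH = 9.70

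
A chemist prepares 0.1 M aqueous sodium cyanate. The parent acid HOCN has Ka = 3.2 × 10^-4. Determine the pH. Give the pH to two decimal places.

pH = 8.25

OCN- is the conjugate base of the weak acid HOCN.
Kb = Kw/Ka = 1.0×10^-14 / 3.2 × 10^-4 = 3.12 × 10^-11
Let x = [OH-] at equilibrium. Kb = x²/(0.1 − x).
Since Kb ≪ C₀, x ≈ √(Kb·C₀) = 1.77 × 10^-6 M.
Check: 0.0018% ionized — well under 5%, approximation valid.
pOH = 5.75, so pH = 14.00 − pOH = 8.25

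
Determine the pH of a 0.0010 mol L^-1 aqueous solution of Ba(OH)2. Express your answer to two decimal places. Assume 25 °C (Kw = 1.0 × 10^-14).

pH = 11.30

Ba(OH)2 is a strong base (each formula unit releases 2 OH-); [OH-] = 0.002 M.
pOH = -log(0.002) = 2.70
pH = 14.00 - 2.70 = 11.30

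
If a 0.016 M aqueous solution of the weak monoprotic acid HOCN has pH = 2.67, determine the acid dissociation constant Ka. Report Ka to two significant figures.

[H+] = 10^(-2.67) = 2.14 × 10^-3 M
At equilibrium [HA] = 0.016 − 2.14 × 10^-3 = 1.39 × 10^-2 M
Ka = [H+][A-]/[HA] = (2.14 × 10^-3)² / 1.39 × 10^-2 = 3.3 × 10^-4

Ka = 3.3 × 10^-4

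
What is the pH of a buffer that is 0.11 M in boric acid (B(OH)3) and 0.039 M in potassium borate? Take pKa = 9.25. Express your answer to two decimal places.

pH = 8.80

Using pH = pKa + log([base]/[acid]) with [base]/[acid] = 0.039/0.11:
pH = 9.25 + (-0.450) = 8.80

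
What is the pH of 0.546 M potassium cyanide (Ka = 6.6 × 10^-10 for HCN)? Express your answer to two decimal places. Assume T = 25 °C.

CN- is the conjugate base of the weak acid HCN.
Kb = Kw/Ka = 1.0×10^-14 / 6.6 × 10^-10 = 1.52 × 10^-5
From the ICE table, Kb = [OH-]²/(0.546 − [OH-]) = 1.52 × 10^-5.
Assume [OH-] ≪ 0.546: [OH-] ≈ √(1.52 × 10^-5 × 0.546) = 2.88 × 10^-3 M
pOH = −log(2.88 × 10^-3) = 2.54; pH = 14.00 − 2.54 = 11.46

pH = 11.46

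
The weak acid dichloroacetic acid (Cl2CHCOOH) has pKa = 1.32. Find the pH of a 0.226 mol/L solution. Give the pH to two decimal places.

Cl2CHCOOH ⇌ Cl2CHCOO- + H+
Ka = 10^(−1.32) = 4.79 × 10^-2
From the ICE table, Ka = [H+]²/(0.226 − [H+]) = 4.79 × 10^-2.
Here C₀/Ka ≈ 4.72, so the small-[H+] approximation fails. Use the quadratic:
[H+] = (−Ka + √(Ka² + 4·Ka·C₀))/2 = 8.28 × 10^-2 M
pH = −log[H+] = −log(8.28 × 10^-2) = 1.08

pH = 1.08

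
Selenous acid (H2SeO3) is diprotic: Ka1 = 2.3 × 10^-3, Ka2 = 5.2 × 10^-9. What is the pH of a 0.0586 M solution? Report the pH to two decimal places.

Ka1 ≫ Ka2, so treat the first dissociation as the only significant source of H+.
Ka1 = x²/(0.0586 − x) = 2.3 × 10^-3
Solving the quadratic: x = (−Ka1 + √(Ka1² + 4·Ka1·C₀))/2 = 1.05 × 10^-2 M
pH = −log(1.05 × 10^-2) = 1.98

pH = 1.98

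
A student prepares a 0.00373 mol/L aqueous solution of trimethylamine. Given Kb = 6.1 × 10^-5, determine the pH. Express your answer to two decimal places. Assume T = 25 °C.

(CH3)3N + H2O ⇌ (CH3)3NH+ + OH-
Kb = [OH-]²/(0.00373 − [OH-]) = 6.1 × 10^-5
The 5% rule fails; solving [OH-]² + Kb·[OH-] − Kb·C₀ = 0 exactly:
[OH-] = [−6.1e-05 + √(6.1e-05² + 9.1e-07)]/2 = 4.47 × 10^-4 M
pOH = 3.35, so pH = 14.00 − pOH = 10.65

pH = 10.65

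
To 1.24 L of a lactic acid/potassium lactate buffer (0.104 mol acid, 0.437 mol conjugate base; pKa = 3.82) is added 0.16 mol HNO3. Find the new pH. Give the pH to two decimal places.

pH = 3.84

After neutralization: n(CH3CH(OH)COOH) = 0.264 mol, n(CH3CH(OH)COO-) = 0.277 mol.
pH = pKa + log(n_CH3CH(OH)COO-/n_CH3CH(OH)COOH) = 3.82 + log(0.277/0.264) = 3.82 + (+0.021)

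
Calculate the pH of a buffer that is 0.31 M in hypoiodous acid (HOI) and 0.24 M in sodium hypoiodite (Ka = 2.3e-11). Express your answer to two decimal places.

pKa = −log(2.3 × 10^-11) = 10.638
Using pH = pKa + log([base]/[acid]) with [base]/[acid] = 0.24/0.31:
pH = 10.638 + (-0.111) = 10.53

pH = 10.53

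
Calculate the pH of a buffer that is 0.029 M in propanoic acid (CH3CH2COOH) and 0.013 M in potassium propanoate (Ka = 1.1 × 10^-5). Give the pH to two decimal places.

pKa = −log(1.1 × 10^-5) = 4.959
Henderson–Hasselbalch: pH = pKa + log([CH3CH2COO-]/[CH3CH2COOH]) = 4.959 + log(0.013/0.029)
pH = 4.959 + (-0.348) = 4.61

pH = 4.61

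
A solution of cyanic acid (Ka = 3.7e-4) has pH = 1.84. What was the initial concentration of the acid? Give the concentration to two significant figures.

C₀ = 5.8 × 10^-1 M

[H+] = 10^(-1.84) = 1.45 × 10^-2 M = x
Ka = x²/(C₀ − x) ⇒ C₀ = x + x²/Ka
C₀ = 1.45 × 10^-2 + (1.45 × 10^-2)²/(3.7 × 10^-4) = 5.83 × 10^-1 M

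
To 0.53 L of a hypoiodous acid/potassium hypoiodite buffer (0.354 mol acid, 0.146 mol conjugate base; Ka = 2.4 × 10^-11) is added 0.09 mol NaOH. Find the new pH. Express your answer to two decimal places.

After neutralization: n(HOI) = 0.264 mol, n(OI-) = 0.236 mol.
pKa = −log(2.4 × 10^-11) = 10.620
pH = pKa + log(n_OI-/n_HOI) = 10.620 + log(0.236/0.264) = 10.620 + (-0.049)

pH = 10.57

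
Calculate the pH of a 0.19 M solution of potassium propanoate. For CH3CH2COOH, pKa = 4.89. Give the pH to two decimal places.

pH = 9.08

CH3CH2COO- is the conjugate base of the weak acid CH3CH2COOH.
Ka = 10^(−4.89) = 1.29 × 10^-5
Kb = Kw/Ka = 1.0×10^-14 / 1.29 × 10^-5 = 7.75 × 10^-10
From the ICE table, Kb = x²/(0.19 − x) = 7.75 × 10^-10.
Since Kb ≪ C₀, x ≈ √(Kb·C₀) = 1.21 × 10^-5 M.
pOH = 4.92, so pH = 14.00 − pOH = 9.08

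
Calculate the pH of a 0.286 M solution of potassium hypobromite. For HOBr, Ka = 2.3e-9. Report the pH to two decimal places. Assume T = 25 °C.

pH = 11.05

OBr- is the conjugate base of the weak acid HOBr.
Kb = Kw/Ka = 1.0×10^-14 / 2.3 × 10^-9 = 4.35 × 10^-6
Kb = [OH-]²/(0.286 − [OH-]) = 4.35 × 10^-6
Assume [OH-] ≪ 0.286: [OH-] ≈ √(4.35 × 10^-6 × 0.286) = 1.12 × 10^-3 M
([OH-]/C₀ = 0.39% < 5%, so the approximation holds.)
pOH = −log(1.12 × 10^-3) = 2.95; pH = 14.00 − 2.95 = 11.05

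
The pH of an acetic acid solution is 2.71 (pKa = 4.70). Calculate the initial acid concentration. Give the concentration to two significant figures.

C₀ = 1.9 × 10^-1 M

[H+] = 10^(-2.71) = 1.95 × 10^-3 M = x
Ka = 10^(−4.70) = 2.00 × 10^-5
Ka = x²/(C₀ − x) ⇒ C₀ = x + x²/Ka
C₀ = 1.95 × 10^-3 + (1.95 × 10^-3)²/(2.00 × 10^-5) = 1.92 × 10^-1 M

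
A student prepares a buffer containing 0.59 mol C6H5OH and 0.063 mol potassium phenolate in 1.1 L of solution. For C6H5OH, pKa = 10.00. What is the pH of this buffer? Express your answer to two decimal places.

Henderson–Hasselbalch: pH = pKa + log([C6H5O-]/[C6H5OH]) = 10.00 + log(0.063/0.59)
pH = 10.00 + (-0.972) = 9.03

pH = 9.03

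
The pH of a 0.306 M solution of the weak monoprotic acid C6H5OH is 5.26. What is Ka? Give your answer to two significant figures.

[H+] = 10^(-5.26) = 5.50 × 10^-6 M
At equilibrium [HA] = 0.306 − 5.50 × 10^-6 = 3.06 × 10^-1 M
Ka = [H+][A-]/[HA] = (5.50 × 10^-6)² / 3.06 × 10^-1 = 9.9 × 10^-11

Ka = 9.9 × 10^-11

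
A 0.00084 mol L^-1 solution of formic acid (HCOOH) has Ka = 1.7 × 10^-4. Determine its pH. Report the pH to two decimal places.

pH = 3.52

HCOOH ⇌ HCOO- + H+
Let x = [H+] at equilibrium. Ka = x²/(0.00084 − x).
Here C₀/Ka ≈ 4.94, so the small-x approximation fails. Use the quadratic:
x = (−Ka + √(Ka² + 4·Ka·C₀))/2 = 3.02 × 10^-4 M
pH = −log[H+] = −log(3.02 × 10^-4) = 3.52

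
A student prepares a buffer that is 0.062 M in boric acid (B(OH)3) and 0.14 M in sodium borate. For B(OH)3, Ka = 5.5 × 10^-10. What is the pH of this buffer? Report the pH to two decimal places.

pKa = −log(5.5 × 10^-10) = 9.260
Using pH = pKa + log([base]/[acid]) with [base]/[acid] = 0.14/0.062:
pH = 9.260 + (+0.354) = 9.61

pH = 9.61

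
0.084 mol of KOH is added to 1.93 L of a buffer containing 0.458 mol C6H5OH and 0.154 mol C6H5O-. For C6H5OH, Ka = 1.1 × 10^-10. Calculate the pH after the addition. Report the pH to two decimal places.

pH = 9.76

OH- converts C6H5OH to C6H5O-: C6H5OH → 0.374 mol, C6H5O- → 0.238 mol.
pKa = −log(1.1 × 10^-10) = 9.959
Henderson–Hasselbalch with mole ratio 0.238/0.374: pH = 9.959 + (-0.196)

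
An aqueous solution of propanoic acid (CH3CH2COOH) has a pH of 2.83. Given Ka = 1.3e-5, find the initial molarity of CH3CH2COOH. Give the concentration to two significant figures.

[H+] = 10^(-2.83) = 1.48 × 10^-3 M = x
Ka = x²/(C₀ − x) ⇒ C₀ = x + x²/Ka
C₀ = 1.48 × 10^-3 + (1.48 × 10^-3)²/(1.3 × 10^-5) = 1.70 × 10^-1 M

C₀ = 1.7 × 10^-1 M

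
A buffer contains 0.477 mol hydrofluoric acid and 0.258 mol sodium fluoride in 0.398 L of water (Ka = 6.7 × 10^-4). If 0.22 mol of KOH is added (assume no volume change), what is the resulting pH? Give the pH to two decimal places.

After neutralization: n(HF) = 0.257 mol, n(F-) = 0.478 mol.
pKa = −log(6.7 × 10^-4) = 3.174
pH = pKa + log([A⁻]/[HA]) = 3.174 + log(0.478/0.257) = 3.174 +0.269

pH = 3.44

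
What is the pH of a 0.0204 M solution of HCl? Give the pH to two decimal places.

pH = 1.69

HCl is a strong acid and dissociates completely, so [H+] = 0.0204 M.
pH = -log(0.0204) = 1.69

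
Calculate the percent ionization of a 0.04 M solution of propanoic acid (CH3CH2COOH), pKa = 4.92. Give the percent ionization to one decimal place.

1.7%

CH3CH2COOH ⇌ CH3CH2COO- + H+; let x = [H+] at equilibrium.
Ka = 10^(−4.92) = 1.20 × 10^-5
x ≈ √(Ka·C₀) = √(1.20 × 10^-5 × 0.04) = 6.93 × 10^-4 M
Fraction ionized = 6.93 × 10^-4 / 0.04 = 0.0173 → 1.7%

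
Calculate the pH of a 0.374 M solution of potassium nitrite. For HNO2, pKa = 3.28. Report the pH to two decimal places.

pH = 8.43

NO2- is the conjugate base of the weak acid HNO2.
Ka = 10^(−3.28) = 5.25 × 10^-4
Kb = Kw/Ka = 1.0×10^-14 / 5.25 × 10^-4 = 1.90 × 10^-11
Kb = x²/(0.374 − x) = 1.90 × 10^-11
Neglecting x in the denominator: x = √(1.90 × 10^-11 × 0.374) = 2.67 × 10^-6 M
pOH = −log(2.67 × 10^-6) = 5.57; pH = 14.00 − 5.57 = 8.43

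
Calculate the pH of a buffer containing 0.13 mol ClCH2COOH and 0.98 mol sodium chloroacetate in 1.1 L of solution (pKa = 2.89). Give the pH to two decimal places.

Henderson–Hasselbalch: pH = pKa + log([ClCH2COO-]/[ClCH2COOH]) = 2.89 + log(0.98/0.13)
pH = 2.89 + (+0.877) = 3.77

pH = 3.77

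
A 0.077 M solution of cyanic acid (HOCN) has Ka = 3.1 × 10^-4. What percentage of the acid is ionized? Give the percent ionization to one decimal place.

HOCN ⇌ OCN- + H+; let x = [H+] at equilibrium.
Solve x² + 0.00031x − 2.39e-05 = 0 → x = 4.73 × 10^-3 M
Fraction ionized = 4.73 × 10^-3 / 0.077 = 0.0614 → 6.1%

6.1%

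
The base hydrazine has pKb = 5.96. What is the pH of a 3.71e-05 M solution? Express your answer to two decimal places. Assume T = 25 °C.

pH = 8.77

N2H4 + H2O ⇌ N2H5+ + OH-
Kb = 10^(−5.96) = 1.10 × 10^-6
Kb = [OH-]²/(3.71e-05 − [OH-]) = 1.10 × 10^-6
Here C₀/Kb ≈ 33.7, so the small-[OH-] approximation fails. Use the quadratic:
[OH-] = (−Kb + √(Kb² + 4·Kb·C₀))/2 = 5.86 × 10^-6 M
pOH = 5.23, so pH = 14.00 − pOH = 8.77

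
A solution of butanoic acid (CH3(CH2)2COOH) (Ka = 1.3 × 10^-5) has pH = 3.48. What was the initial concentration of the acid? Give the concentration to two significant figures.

C₀ = 8.8 × 10^-3 M

[H+] = 10^(-3.48) = 3.31 × 10^-4 M = x
Ka = x²/(C₀ − x) ⇒ C₀ = x + x²/Ka
C₀ = 3.31 × 10^-4 + (3.31 × 10^-4)²/(1.3 × 10^-5) = 8.76 × 10^-3 M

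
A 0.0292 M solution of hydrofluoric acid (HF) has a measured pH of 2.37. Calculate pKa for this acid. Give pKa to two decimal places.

[H+] = 10^(-2.37) = 4.27 × 10^-3 M
At equilibrium [HA] = 0.0292 − 4.27 × 10^-3 = 2.49 × 10^-2 M
Ka = [H+][A-]/[HA] = (4.27 × 10^-3)² / 2.49 × 10^-2 = 7.32 × 10^-4
pKa = -log(7.32 × 10^-4) = 3.14

pKa = 3.14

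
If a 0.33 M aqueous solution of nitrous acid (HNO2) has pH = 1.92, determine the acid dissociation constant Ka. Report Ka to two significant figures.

[H+] = 10^(-1.92) = 1.20 × 10^-2 M
At equilibrium [HA] = 0.33 − 1.20 × 10^-2 = 3.18 × 10^-1 M
Ka = [H+][A-]/[HA] = (1.20 × 10^-2)² / 3.18 × 10^-1 = 4.5 × 10^-4

Ka = 4.5 × 10^-4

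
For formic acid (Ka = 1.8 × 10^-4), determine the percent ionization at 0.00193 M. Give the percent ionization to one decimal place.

HCOOH ⇌ HCOO- + H+; let x = [H+] at equilibrium.
Ka = x²/(C₀ − x); solving the quadratic gives x = 5.06 × 10^-4 M.
Fraction ionized = 5.06 × 10^-4 / 0.00193 = 0.2622 → 26.2%

26.2%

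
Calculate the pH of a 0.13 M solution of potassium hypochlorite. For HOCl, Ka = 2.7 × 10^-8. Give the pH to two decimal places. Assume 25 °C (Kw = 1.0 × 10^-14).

pH = 10.34

OCl- is the conjugate base of the weak acid HOCl.
Kb = Kw/Ka = 1.0×10^-14 / 2.7 × 10^-8 = 3.70 × 10^-7
From the ICE table, Kb = [OH-]²/(0.13 − [OH-]) = 3.70 × 10^-7.
Assume [OH-] ≪ 0.13: [OH-] ≈ √(3.70 × 10^-7 × 0.13) = 2.19 × 10^-4 M
([OH-]/C₀ = 0.17% < 5%, so the approximation holds.)
pOH = 3.66, so pH = 14.00 − pOH = 10.34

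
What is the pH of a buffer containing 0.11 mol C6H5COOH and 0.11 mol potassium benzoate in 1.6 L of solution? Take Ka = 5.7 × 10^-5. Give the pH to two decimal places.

pKa = −log(5.7 × 10^-5) = 4.244
Using pH = pKa + log([base]/[acid]) with [base]/[acid] = 0.11/0.11:
pH = 4.244 + (+0.000) = 4.24

pH = 4.24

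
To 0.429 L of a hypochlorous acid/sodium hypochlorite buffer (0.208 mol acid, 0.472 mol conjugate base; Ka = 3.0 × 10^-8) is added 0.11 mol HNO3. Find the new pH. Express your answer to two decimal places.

pH = 7.58

Added H+ converts OCl- to HOCl: HOCl → 0.318 mol, OCl- → 0.362 mol.
pKa = −log(3.0 × 10^-8) = 7.523
Henderson–Hasselbalch with mole ratio 0.362/0.318: pH = 7.523 + (+0.056)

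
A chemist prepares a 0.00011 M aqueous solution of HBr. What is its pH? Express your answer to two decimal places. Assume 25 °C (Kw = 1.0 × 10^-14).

HBr is a strong acid and dissociates completely, so [H+] = 0.00011 M.
pH = -log(0.00011) = 3.96

pH = 3.96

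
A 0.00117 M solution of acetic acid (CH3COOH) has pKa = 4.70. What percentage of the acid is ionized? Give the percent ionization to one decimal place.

CH3COOH ⇌ CH3COO- + H+; let x = [H+] at equilibrium.
Ka = 10^(−4.70) = 2.00 × 10^-5
Ka = x²/(C₀ − x); solving the quadratic gives x = 1.43 × 10^-4 M.
Fraction ionized = 1.43 × 10^-4 / 0.00117 = 0.1222 → 12.2%

12.2%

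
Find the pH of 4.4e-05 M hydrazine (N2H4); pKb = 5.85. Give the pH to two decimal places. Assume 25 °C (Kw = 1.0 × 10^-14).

pH = 8.86

N2H4 + H2O ⇌ N2H5+ + OH-
Kb = 10^(−5.85) = 1.41 × 10^-6
From the ICE table, Kb = [OH-]²/(4.4e-05 − [OH-]) = 1.41 × 10^-6.
[OH-] is not negligible relative to C₀; solve [OH-]² + 1.41e-06·[OH-] − 6.2e-11 = 0.
[OH-] = [−1.41e-06 + √(1.41e-06² + 2.48e-10)]/2 = 7.20 × 10^-6 M
pOH = −log(7.20 × 10^-6) = 5.14; pH = 14.00 − 5.14 = 8.86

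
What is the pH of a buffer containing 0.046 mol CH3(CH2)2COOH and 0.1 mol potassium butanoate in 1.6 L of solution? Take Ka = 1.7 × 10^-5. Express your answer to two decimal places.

pKa = −log(1.7 × 10^-5) = 4.770
Henderson–Hasselbalch: pH = pKa + log([CH3(CH2)2COO-]/[CH3(CH2)2COOH]) = 4.770 + log(0.1/0.046)
pH = 4.770 + (+0.337) = 5.11

pH = 5.11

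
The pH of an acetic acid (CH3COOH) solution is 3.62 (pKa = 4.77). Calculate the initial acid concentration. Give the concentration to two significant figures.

C₀ = 3.6 × 10^-3 M

[H+] = 10^(-3.62) = 2.40 × 10^-4 M = x
Ka = 10^(−4.77) = 1.70 × 10^-5
Ka = x²/(C₀ − x) ⇒ C₀ = x + x²/Ka
C₀ = 2.40 × 10^-4 + (2.40 × 10^-4)²/(1.70 × 10^-5) = 3.63 × 10^-3 M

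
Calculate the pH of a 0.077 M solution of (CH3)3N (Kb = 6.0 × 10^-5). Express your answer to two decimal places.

pH = 11.33

(CH3)3N + H2O ⇌ (CH3)3NH+ + OH-
From the ICE table, Kb = [OH-]²/(0.077 − [OH-]) = 6.0 × 10^-5.
Neglecting [OH-] in the denominator: [OH-] = √(6.0 × 10^-5 × 0.077) = 2.15 × 10^-3 M
([OH-]/C₀ = 2.8% < 5%, so the approximation holds.)
pOH = 2.67, so pH = 14.00 − pOH = 11.33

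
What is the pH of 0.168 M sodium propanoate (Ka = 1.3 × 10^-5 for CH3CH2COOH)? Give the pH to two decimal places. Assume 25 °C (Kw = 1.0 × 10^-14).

pH = 9.06

CH3CH2COO- is the conjugate base of the weak acid CH3CH2COOH.
Kb = Kw/Ka = 1.0×10^-14 / 1.3 × 10^-5 = 7.69 × 10^-10
Let x = [OH-] at equilibrium. Kb = x²/(0.168 − x).
Since Kb ≪ C₀, x ≈ √(Kb·C₀) = 1.14 × 10^-5 M.
(x/C₀ = 0.0068% < 5%, so the approximation holds.)
pOH = 4.94, so pH = 14.00 − pOH = 9.06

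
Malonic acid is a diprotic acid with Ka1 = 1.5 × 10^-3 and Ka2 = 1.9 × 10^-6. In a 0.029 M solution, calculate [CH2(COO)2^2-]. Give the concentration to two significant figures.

1.9 × 10^-6 M

First ionization gives [H+] ≈ [CH2(COOH)COO-] = 5.89 × 10^-3 M.
Second step: Ka2 = [H+][CH2(COO)2^2-]/[CH2(COOH)COO-] ≈ [CH2(COO)2^2-] (since [H+] ≈ [CH2(COOH)COO-]).
So [CH2(COO)2^2-] ≈ Ka2.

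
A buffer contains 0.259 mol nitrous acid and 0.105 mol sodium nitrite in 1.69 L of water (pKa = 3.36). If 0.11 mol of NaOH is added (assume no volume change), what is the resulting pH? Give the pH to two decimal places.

pH = 3.52

OH- converts HNO2 to NO2-: HNO2 → 0.149 mol, NO2- → 0.215 mol.
Henderson–Hasselbalch with mole ratio 0.215/0.149: pH = 3.36 + (+0.159)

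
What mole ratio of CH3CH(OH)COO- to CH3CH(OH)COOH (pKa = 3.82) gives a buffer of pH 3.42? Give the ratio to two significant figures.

pH = pKa + log(r) ⇒ log(r) = 3.42 − 3.82 = -0.40
r = [CH3CH(OH)COO-]/[CH3CH(OH)COOH] = 10^(-0.40) = 0.398

ratio = 0.40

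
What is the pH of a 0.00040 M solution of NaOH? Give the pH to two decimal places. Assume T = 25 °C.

pH = 10.60

NaOH is a strong base; [OH-] = 0.0004 M.
pOH = -log(0.0004) = 3.40
pH = 14.00 - 3.40 = 10.60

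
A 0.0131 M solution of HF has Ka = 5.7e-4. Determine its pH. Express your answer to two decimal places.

pH = 2.61

HF ⇌ F- + H+
From the ICE table, Ka = [H+]²/(0.0131 − [H+]) = 5.7 × 10^-4.
The 5% rule fails; solving [H+]² + Ka·[H+] − Ka·C₀ = 0 exactly:
[H+] = (−Ka + √(Ka² + 4·Ka·C₀))/2 = 2.46 × 10^-3 M
pH = −log(2.46 × 10^-3) = 2.61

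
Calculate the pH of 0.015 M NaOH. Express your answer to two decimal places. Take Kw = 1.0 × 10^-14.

NaOH is a strong base; [OH-] = 0.015 M.
pOH = -log(0.015) = 1.82
pH = 14.00 - 1.82 = 12.18

pH = 12.18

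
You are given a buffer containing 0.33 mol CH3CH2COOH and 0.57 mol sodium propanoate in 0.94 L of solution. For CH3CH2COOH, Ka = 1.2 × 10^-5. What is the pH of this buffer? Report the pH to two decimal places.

pKa = −log(1.2 × 10^-5) = 4.921
Using pH = pKa + log([base]/[acid]) with [base]/[acid] = 0.57/0.33:
pH = 4.921 + (+0.237) = 5.16

pH = 5.16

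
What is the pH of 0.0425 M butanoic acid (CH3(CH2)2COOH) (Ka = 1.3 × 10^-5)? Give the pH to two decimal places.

CH3(CH2)2COOH ⇌ CH3(CH2)2COO- + H+
Ka = [H+]²/(0.0425 − [H+]) = 1.3 × 10^-5
Assume [H+] ≪ 0.0425: [H+] ≈ √(1.3 × 10^-5 × 0.0425) = 7.43 × 10^-4 M
Check: 1.7% ionized — well under 5%, approximation valid.
pH = −log[H+] = −log(7.43 × 10^-4) = 3.13

pH = 3.13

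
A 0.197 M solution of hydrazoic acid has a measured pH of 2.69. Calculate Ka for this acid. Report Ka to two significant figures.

[H+] = 10^(-2.69) = 2.04 × 10^-3 M
At equilibrium [HA] = 0.197 − 2.04 × 10^-3 = 1.95 × 10^-1 M
Ka = [H+][A-]/[HA] = (2.04 × 10^-3)² / 1.95 × 10^-1 = 2.1 × 10^-5

Ka = 2.1 × 10^-5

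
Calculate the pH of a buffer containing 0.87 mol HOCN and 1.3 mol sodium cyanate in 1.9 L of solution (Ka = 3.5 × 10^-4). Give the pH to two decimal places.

pH = 3.63

pKa = −log(3.5 × 10^-4) = 3.456
pH = pKa + log([A⁻]/[HA]) = 3.456 + log(1.3/0.87)
pH = 3.456 + (+0.174) = 3.63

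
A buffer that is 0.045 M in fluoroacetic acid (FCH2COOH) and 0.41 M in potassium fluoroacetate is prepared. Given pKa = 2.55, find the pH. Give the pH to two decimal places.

pH = 3.51

Using pH = pKa + log([base]/[acid]) with [base]/[acid] = 0.41/0.045:
pH = 2.55 + (+0.960) = 3.51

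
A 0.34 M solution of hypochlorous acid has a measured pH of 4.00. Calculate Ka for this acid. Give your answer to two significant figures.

Ka = 2.9 × 10^-8

[H+] = 10^(-4.00) = 1.00 × 10^-4 M
At equilibrium [HA] = 0.34 − 1.00 × 10^-4 = 3.40 × 10^-1 M
Ka = [H+][A-]/[HA] = (1.00 × 10^-4)² / 3.40 × 10^-1 = 2.9 × 10^-8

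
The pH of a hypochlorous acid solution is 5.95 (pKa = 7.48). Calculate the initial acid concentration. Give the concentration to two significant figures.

C₀ = 3.9 × 10^-5 M

[H+] = 10^(-5.95) = 1.12 × 10^-6 M = x
Ka = 10^(−7.48) = 3.31 × 10^-8
Ka = x²/(C₀ − x) ⇒ C₀ = x + x²/Ka
C₀ = 1.12 × 10^-6 + (1.12 × 10^-6)²/(3.31 × 10^-8) = 3.90 × 10^-5 M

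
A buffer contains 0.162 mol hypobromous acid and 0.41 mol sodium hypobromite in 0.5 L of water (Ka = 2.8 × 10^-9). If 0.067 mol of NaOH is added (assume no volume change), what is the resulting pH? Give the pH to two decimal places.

OH- converts HOBr to OBr-: HOBr → 0.095 mol, OBr- → 0.477 mol.
pKa = −log(2.8 × 10^-9) = 8.553
pH = pKa + log([A⁻]/[HA]) = 8.553 + log(0.477/0.095) = 8.553 +0.701

pH = 9.25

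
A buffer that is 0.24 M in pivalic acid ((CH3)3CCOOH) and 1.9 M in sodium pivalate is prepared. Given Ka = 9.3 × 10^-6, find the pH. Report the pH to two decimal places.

pKa = −log(9.3 × 10^-6) = 5.032
pH = pKa + log([A⁻]/[HA]) = 5.032 + log(1.9/0.24)
pH = 5.032 + (+0.899) = 5.93

pH = 5.93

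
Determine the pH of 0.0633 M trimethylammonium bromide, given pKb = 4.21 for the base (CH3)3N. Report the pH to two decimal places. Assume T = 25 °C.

pH = 5.49

(CH3)3NH+ is the conjugate acid of the weak base (CH3)3N.
Kb = 10^(−4.21) = 6.17 × 10^-5
Ka = Kw/Kb = 1.0×10^-14 / 6.17 × 10^-5 = 1.62 × 10^-10
From the ICE table, Ka = x²/(0.0633 − x) = 1.62 × 10^-10.
Neglecting x in the denominator: x = √(1.62 × 10^-10 × 0.0633) = 3.20 × 10^-6 M
pH = −log[H+] = −log(3.20 × 10^-6) = 5.49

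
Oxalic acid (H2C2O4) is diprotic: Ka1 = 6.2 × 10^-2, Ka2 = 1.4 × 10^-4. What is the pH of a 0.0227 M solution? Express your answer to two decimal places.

pH = 1.75

Ka1 ≫ Ka2, so treat the first dissociation as the only significant source of H+.
Ka1 = x²/(0.0227 − x) = 6.2 × 10^-2
Solving the quadratic: x = (−Ka1 + √(Ka1² + 4·Ka1·C₀))/2 = 1.77 × 10^-2 M
pH = −log(1.77 × 10^-2) = 1.75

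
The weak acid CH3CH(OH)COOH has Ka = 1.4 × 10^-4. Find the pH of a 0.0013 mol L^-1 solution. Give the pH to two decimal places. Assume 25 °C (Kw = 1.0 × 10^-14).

pH = 3.44

CH3CH(OH)COOH ⇌ CH3CH(OH)COO- + H+
From the ICE table, Ka = x²/(0.0013 − x) = 1.4 × 10^-4.
x is not negligible relative to C₀; solve x² + 0.00014·x − 1.82e-07 = 0.
x = [−0.00014 + √(0.00014² + 7.28e-07)]/2 = 3.62 × 10^-4 M
pH = −log(3.62 × 10^-4) = 3.44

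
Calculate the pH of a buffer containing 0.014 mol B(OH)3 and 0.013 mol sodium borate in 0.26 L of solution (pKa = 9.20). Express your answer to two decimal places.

pH = 9.17

pH = pKa + log([A⁻]/[HA]) = 9.20 + log(0.013/0.014)
pH = 9.20 + (-0.032) = 9.17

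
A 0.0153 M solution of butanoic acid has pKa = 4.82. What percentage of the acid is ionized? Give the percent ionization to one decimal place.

CH3(CH2)2COOH ⇌ CH3(CH2)2COO- + H+; let x = [H+] at equilibrium.
Ka = 10^(−4.82) = 1.51 × 10^-5
x ≈ √(Ka·C₀) = √(1.51 × 10^-5 × 0.0153) = 4.81 × 10^-4 M
% ionization = x/C₀ × 100% = 4.81 × 10^-4/0.0153 × 100% = 3.1%

3.1%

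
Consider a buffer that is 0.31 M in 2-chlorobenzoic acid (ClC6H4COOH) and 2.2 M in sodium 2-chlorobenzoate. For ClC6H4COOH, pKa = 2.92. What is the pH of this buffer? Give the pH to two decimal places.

pH = pKa + log([A⁻]/[HA]) = 2.92 + log(2.2/0.31)
pH = 2.92 + (+0.851) = 3.77

pH = 3.77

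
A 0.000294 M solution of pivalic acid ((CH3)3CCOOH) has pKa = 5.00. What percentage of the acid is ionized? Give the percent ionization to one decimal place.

(CH3)3CCOOH ⇌ (CH3)3CCOO- + H+; let x = [H+] at equilibrium.
Ka = 10^(−5.00) = 1.00 × 10^-5
Solve x² + 1e-05x − 2.94e-09 = 0 → x = 4.95 × 10^-5 M
Fraction ionized = 4.95 × 10^-5 / 0.000294 = 0.1684 → 16.8%

16.8%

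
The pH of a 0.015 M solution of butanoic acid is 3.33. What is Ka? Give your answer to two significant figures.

[H+] = 10^(-3.33) = 4.68 × 10^-4 M
At equilibrium [HA] = 0.015 − 4.68 × 10^-4 = 1.45 × 10^-2 M
Ka = [H+][A-]/[HA] = (4.68 × 10^-4)² / 1.45 × 10^-2 = 1.5 × 10^-5

Ka = 1.5 × 10^-5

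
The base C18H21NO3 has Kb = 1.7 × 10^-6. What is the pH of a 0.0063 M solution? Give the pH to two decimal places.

pH = 10.01

C18H21NO3 + H2O ⇌ C18H22NO3+ + OH-
Let x = [OH-] at equilibrium. Kb = x²/(0.0063 − x).
Assume x ≪ 0.0063: x ≈ √(1.7 × 10^-6 × 0.0063) = 1.03 × 10^-4 M
Check: 1.6% ionized — well under 5%, approximation valid.
pOH = 3.99, so pH = 14.00 − pOH = 10.01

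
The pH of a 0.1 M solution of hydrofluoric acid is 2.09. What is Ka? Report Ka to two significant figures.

[H+] = 10^(-2.09) = 8.13 × 10^-3 M
At equilibrium [HA] = 0.1 − 8.13 × 10^-3 = 9.19 × 10^-2 M
Ka = [H+][A-]/[HA] = (8.13 × 10^-3)² / 9.19 × 10^-2 = 7.2 × 10^-4

Ka = 7.2 × 10^-4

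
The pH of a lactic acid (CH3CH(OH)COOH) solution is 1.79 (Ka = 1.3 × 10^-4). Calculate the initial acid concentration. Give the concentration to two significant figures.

C₀ = 2.0 M

[H+] = 10^(-1.79) = 1.62 × 10^-2 M = x
Ka = x²/(C₀ − x) ⇒ C₀ = x + x²/Ka
C₀ = 1.62 × 10^-2 + (1.62 × 10^-2)²/(1.3 × 10^-4) = 2.03 M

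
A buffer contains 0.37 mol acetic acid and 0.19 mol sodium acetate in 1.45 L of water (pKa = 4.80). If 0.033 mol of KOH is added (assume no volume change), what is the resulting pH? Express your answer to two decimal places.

OH- converts CH3COOH to CH3COO-: CH3COOH → 0.337 mol, CH3COO- → 0.223 mol.
pH = pKa + log(n_CH3COO-/n_CH3COOH) = 4.80 + log(0.223/0.337) = 4.80 + (-0.179)

pH = 4.62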